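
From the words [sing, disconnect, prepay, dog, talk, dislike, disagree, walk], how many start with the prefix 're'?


Checking each word for prefix 're':
  'sing' -> no (count: 0)
  'disconnect' -> no (count: 0)
  'prepay' -> no (count: 0)
  'dog' -> no (count: 0)
  'talk' -> no (count: 0)
  'dislike' -> no (count: 0)
  'disagree' -> no (count: 0)
  'walk' -> no (count: 0)
Total with prefix 're': 0

0


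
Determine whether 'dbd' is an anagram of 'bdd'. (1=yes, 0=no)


Sort characters of 'dbd': 'bdd'
Sort characters of 'bdd': 'bdd'
Sorted forms match -> they ARE anagrams
Result: 1

1


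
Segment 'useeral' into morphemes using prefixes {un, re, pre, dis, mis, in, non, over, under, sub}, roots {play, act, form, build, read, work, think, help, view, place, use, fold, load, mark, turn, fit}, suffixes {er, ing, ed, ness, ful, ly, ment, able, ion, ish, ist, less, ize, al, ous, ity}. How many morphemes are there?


Segmenting 'useeral' against the inventory:
  'use' -> root (morpheme 1)
  'er' -> suffix (morpheme 2)
  'al' -> suffix (morpheme 3)
Total morphemes: 3

3


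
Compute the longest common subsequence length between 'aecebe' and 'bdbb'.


DP table for LCS of 'aecebe' and 'bdbb':
       b  d  b  b
    0  0  0  0  0
  a 0  0  0  0  0
  e 0  0  0  0  0
  c 0  0  0  0  0
  e 0  0  0  0  0
  b 0  1  1  1  1
  e 0  1  1  1  1
LCS: 'b'
LCS length = 1

1


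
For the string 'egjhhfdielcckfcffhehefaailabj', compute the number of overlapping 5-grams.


String 'egjhhfdielcckfcffhehefaailabj' has length L = 29.
Number of overlapping n-grams = L - n + 1
Substituting: 29 - 5 + 1 = 25

25


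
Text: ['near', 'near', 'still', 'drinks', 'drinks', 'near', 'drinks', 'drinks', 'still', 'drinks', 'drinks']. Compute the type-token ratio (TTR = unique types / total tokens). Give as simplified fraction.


Tokens: 11
Unique types: ('drinks', 'near', 'still') = 3
TTR = 3/11
Already in lowest terms.

3/11


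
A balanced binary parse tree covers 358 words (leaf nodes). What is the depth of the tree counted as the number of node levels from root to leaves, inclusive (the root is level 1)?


In a balanced binary tree with n leaves the deepest leaf is ceil(log2(n)) edges below the root,
so counting node levels inclusive of root and leaves gives ceil(log2(n)) + 1 levels.
log2(358) = 8.4838
ceil(8.4838) = 9
levels = 9 + 1 = 10

10


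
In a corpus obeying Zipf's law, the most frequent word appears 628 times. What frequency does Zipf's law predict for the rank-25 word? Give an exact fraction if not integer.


Zipf's law: freq(rank) = f1 / rank
f1 = 628, rank = 25
freq = 628 / 25
GCD(628, 25) = 1
Simplified: 628/25

628/25


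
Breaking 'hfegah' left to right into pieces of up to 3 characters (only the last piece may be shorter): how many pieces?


'hfegah' has 6 characters.
Chunking with max size 3:
  Chunk 1: 'hfe' (positions 0-2)
  Chunk 2: 'gah' (positions 3-5)
Total chunks: ceil(6 / 3) = 2

2


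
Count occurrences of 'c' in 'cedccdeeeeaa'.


Scanning 'cedccdeeeeaa' for 'c':
  Position 0: 'c' -> MATCH (count: 1)
  Position 3: 'c' -> MATCH (count: 2)
  Position 4: 'c' -> MATCH (count: 3)
Total occurrences of 'c': 3

3


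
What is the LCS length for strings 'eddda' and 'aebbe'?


DP table for LCS of 'eddda' and 'aebbe':
       a  e  b  b  e
    0  0  0  0  0  0
  e 0  0  1  1  1  1
  d 0  0  1  1  1  1
  d 0  0  1  1  1  1
  d 0  0  1  1  1  1
  a 0  1  1  1  1  1
LCS: 'e'
LCS length = 1

1


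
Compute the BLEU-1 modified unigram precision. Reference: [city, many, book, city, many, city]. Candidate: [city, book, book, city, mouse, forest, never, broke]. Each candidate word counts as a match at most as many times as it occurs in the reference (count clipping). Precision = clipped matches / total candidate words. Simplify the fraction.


Reference word counts: {'book': 1, 'city': 3, 'many': 2}
Checking each candidate word (with clipping):
  'city' -> in reference (ref count 3, used 1/3) -> match (matches: 1)
  'book' -> in reference (ref count 1, used 1/1) -> match (matches: 2)
  'book' -> ref count 1 already used up (1/1) -> clipped, no match (matches: 2)
  'city' -> in reference (ref count 3, used 2/3) -> match (matches: 3)
  'mouse' -> not in reference -> no match (matches: 3)
  'forest' -> not in reference -> no match (matches: 3)
  'never' -> not in reference -> no match (matches: 3)
  'broke' -> not in reference -> no match (matches: 3)
Clipped matches: 3, Candidate length: 8
Precision = 3/8

3/8


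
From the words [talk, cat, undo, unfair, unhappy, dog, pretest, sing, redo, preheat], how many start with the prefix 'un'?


Checking each word for prefix 'un':
  'talk' -> no (count: 0)
  'cat' -> no (count: 0)
  'undo' -> YES, starts with 'un' (count: 1)
  'unfair' -> YES, starts with 'un' (count: 2)
  'unhappy' -> YES, starts with 'un' (count: 3)
  'dog' -> no (count: 3)
  'pretest' -> no (count: 3)
  'sing' -> no (count: 3)
  'redo' -> no (count: 3)
  'preheat' -> no (count: 3)
Total with prefix 'un': 3

3


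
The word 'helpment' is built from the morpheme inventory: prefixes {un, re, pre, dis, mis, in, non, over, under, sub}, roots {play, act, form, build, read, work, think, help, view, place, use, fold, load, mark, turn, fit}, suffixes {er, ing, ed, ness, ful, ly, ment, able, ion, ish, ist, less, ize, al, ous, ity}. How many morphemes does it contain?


Segmenting 'helpment' against the inventory:
  'help' -> root (morpheme 1)
  'ment' -> suffix (morpheme 2)
Total morphemes: 2

2


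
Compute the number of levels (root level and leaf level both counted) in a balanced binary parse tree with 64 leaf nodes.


In a balanced binary tree with n leaves the deepest leaf is ceil(log2(n)) edges below the root,
so counting node levels inclusive of root and leaves gives ceil(log2(n)) + 1 levels.
log2(64) = 6.0000
ceil(6.0000) = 6
levels = 6 + 1 = 7

7


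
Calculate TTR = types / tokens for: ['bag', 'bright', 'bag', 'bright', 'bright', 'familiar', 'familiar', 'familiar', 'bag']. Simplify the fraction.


Tokens: 9
Unique types: ('bag', 'bright', 'familiar') = 3
TTR = 3/9
Simplify: divide both by 3 -> 1/3
TTR = 1/3

1/3


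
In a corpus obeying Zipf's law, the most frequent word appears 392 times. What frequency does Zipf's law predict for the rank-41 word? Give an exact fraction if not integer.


Zipf's law: freq(rank) = f1 / rank
f1 = 392, rank = 41
freq = 392 / 41
GCD(392, 41) = 1
Simplified: 392/41

392/41


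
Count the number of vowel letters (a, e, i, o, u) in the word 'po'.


Scanning each character of 'po':
  Position 1: 'p' -> consonant (running count: 0)
  Position 2: 'o' -> vowel (running count: 1)
Total vowels: 1

1


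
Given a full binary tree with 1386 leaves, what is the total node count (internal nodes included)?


Leaf nodes (terminals): 1386
Internal nodes = n - 1 = 1386 - 1 = 1385
Total = leaves + internal = 1386 + 1385 = 2771

2771


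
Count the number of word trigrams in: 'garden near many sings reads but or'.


Word trigrams from [7] words:
  Trigram 1: (garden near many)
  Trigram 2: (near many sings)
  Trigram 3: (many sings reads)
  Trigram 4: (sings reads but)
  Trigram 5: (reads but or)
Total word trigrams: 7 - 2 = 5

5


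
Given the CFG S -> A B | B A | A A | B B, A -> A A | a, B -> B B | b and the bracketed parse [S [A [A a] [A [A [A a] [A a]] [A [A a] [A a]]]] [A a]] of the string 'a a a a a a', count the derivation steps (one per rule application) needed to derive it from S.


Every bracketed nonterminal node [X ...] in the tree is produced by exactly one rule application.
Reading the tree off as a leftmost derivation:
  Step 1: S  =>  A A   (applied S -> A A)
  Step 2: A A  =>  A A A   (applied A -> A A)
  Step 3: A A A  =>  a A A   (applied A -> a)
  Step 4: a A A  =>  a A A A   (applied A -> A A)
  Step 5: a A A A  =>  a A A A A   (applied A -> A A)
  Step 6: a A A A A  =>  a a A A A   (applied A -> a)
  Step 7: a a A A A  =>  a a a A A   (applied A -> a)
  Step 8: a a a A A  =>  a a a A A A   (applied A -> A A)
  Step 9: a a a A A A  =>  a a a a A A   (applied A -> a)
  Step 10: a a a a A A  =>  a a a a a A   (applied A -> a)
  Step 11: a a a a a A  =>  a a a a a a   (applied A -> a)
Final yield: a a a a a a
Total rewrite steps: 11

11


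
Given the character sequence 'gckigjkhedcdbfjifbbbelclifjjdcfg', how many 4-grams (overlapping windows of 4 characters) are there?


String 'gckigjkhedcdbfjifbbbelclifjjdcfg' has length L = 32.
Number of overlapping n-grams = L - n + 1
Substituting: 32 - 4 + 1 = 29

29


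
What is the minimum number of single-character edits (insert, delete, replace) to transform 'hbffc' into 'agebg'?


Building DP table for s1='hbffc' (len 5) and s2='agebg' (len 5):
       a  g  e  b  g
    0  1  2  3  4  5
  h 1  1  2  3  4  5
  b 2  2  2  3  3  4
  f 3  3  3  3  4  4
  f 4  4  4  4  4  5
  c 5  5  5  5  5  5
Edit distance = dp[5][5] = 5

5


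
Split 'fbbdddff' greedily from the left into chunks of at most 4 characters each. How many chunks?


'fbbdddff' has 8 characters.
Chunking with max size 4:
  Chunk 1: 'fbbd' (positions 0-3)
  Chunk 2: 'ddff' (positions 4-7)
Total chunks: ceil(8 / 4) = 2

2


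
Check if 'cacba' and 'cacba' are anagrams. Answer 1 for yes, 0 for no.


Sort characters of 'cacba': 'aabcc'
Sort characters of 'cacba': 'aabcc'
Sorted forms match -> they ARE anagrams
Result: 1

1


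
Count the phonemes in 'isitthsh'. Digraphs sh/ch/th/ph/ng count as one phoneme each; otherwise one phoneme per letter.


Parsing 'isitthsh' greedily, digraphs first:
  'i' -> vowel phoneme (phonemes so far: 1)
  's' -> consonant phoneme (phonemes so far: 2)
  'i' -> vowel phoneme (phonemes so far: 3)
  't' -> consonant phoneme (phonemes so far: 4)
  'th' -> digraph (1 consonant phoneme) (phonemes so far: 5)
  'sh' -> digraph (1 consonant phoneme) (phonemes so far: 6)
Total phonemes: 6

6


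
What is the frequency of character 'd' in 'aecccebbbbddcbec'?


Scanning 'aecccebbbbddcbec' for 'd':
  Position 10: 'd' -> MATCH (count: 1)
  Position 11: 'd' -> MATCH (count: 2)
Total occurrences of 'd': 2

2


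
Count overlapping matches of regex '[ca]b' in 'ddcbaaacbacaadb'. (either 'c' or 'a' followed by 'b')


Pattern: [ca]b means either 'c' or 'a' followed by 'b'.
Scanning 'ddcbaaacbacaadb' position-by-position:
  Pos 0: window 'dd' -> no
  Pos 1: window 'dc' -> no
  Pos 2: window 'cb' -> MATCH
  Pos 3: window 'ba' -> no
  Pos 4: window 'aa' -> no
  Pos 5: window 'aa' -> no
  Pos 6: window 'ac' -> no
  Pos 7: window 'cb' -> MATCH
  Pos 8: window 'ba' -> no
  Pos 9: window 'ac' -> no
  Pos 10: window 'ca' -> no
  Pos 11: window 'aa' -> no
  Pos 12: window 'ad' -> no
  Pos 13: window 'db' -> no
  Pos 14: window 'b' -> no
Total matches: 2

2


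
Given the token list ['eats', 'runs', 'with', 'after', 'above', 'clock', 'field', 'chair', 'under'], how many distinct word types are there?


Listing all tokens and tracking unique types:
  Token 1: 'eats' -> NEW (unique so far: 1)
  Token 2: 'runs' -> NEW (unique so far: 2)
  Token 3: 'with' -> NEW (unique so far: 3)
  Token 4: 'after' -> NEW (unique so far: 4)
  Token 5: 'above' -> NEW (unique so far: 5)
  Token 6: 'clock' -> NEW (unique so far: 6)
  Token 7: 'field' -> NEW (unique so far: 7)
  Token 8: 'chair' -> NEW (unique so far: 8)
  Token 9: 'under' -> NEW (unique so far: 9)
Unique types: ('above', 'after', 'chair', 'clock', 'eats', 'field', 'runs', 'under', 'with')
Vocabulary size: 9

9


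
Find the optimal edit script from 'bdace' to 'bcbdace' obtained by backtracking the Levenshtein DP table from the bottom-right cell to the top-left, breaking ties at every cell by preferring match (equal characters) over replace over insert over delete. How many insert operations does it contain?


Edit distance = 2. Backtracking from cell (5, 7) with preference match > replace > insert > delete,
then listing the resulting alignment 'bdace' -> 'bcbdace' left to right:
  Step 1: insert 'b' [insertion #1]
  Step 2: insert 'c' [insertion #2]
  Step 3: keep 'b'
  Step 4: keep 'd'
  Step 5: keep 'a'
  Step 6: keep 'c'
  Step 7: keep 'e'
Total insertions: 2

2


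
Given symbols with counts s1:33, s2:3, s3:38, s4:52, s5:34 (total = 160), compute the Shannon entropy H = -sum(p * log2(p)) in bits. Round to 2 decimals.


Computing entropy H = -sum(p_i * log2(p_i)):
  s1: p = 33/160 = 0.2062, -p*log2(p) = 0.4697
  s2: p = 3/160 = 0.0187, -p*log2(p) = 0.1076
  s3: p = 38/160 = 0.2375, -p*log2(p) = 0.4926
  s4: p = 52/160 = 0.3250, -p*log2(p) = 0.5270
  s5: p = 34/160 = 0.2125, -p*log2(p) = 0.4748
H = sum of terms = 2.0717
Rounded to 2 decimals: 2.07

2.07


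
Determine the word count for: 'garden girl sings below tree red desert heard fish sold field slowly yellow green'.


Counting words by splitting on spaces:
  Word 1: 'garden'
  Word 2: 'girl'
  Word 3: 'sings'
  Word 4: 'below'
  Word 5: 'tree'
  Word 6: 'red'
  Word 7: 'desert'
  Word 8: 'heard'
  Word 9: 'fish'
  Word 10: 'sold'
  Word 11: 'field'
  Word 12: 'slowly'
  Word 13: 'yellow'
  Word 14: 'green'
Total words: 14

14


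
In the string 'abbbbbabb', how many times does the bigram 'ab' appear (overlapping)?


Scanning 'abbbbbabb' for bigram 'ab':
  Position 0: 'ab' -> MATCH
  Position 1: 'bb' -> no
  Position 2: 'bb' -> no
  Position 3: 'bb' -> no
  Position 4: 'bb' -> no
  Position 5: 'ba' -> no
  Position 6: 'ab' -> MATCH
  Position 7: 'bb' -> no
Total matches: 2

2


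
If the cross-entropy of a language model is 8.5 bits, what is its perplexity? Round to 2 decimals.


Perplexity formula: PP = 2^H
H = 8.5
PP = 2^8.5
Decompose: 2^8.5 = 2^8 * 2^0.5 = 2^8 * sqrt(2)
2^8 = 256, sqrt(2) ~ 1.4142136
PP ~ 256 * 1.4142136 = 362.0386816
Rounded to 2 decimals: 362.04

362.04


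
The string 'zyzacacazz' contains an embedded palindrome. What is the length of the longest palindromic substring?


Scanning 'zyzacacazz' for palindromic substrings.
Substring at positions 2-8: 'zacacaz'.
Check: reverse('zacacaz') = 'zacacaz' -> palindrome confirmed.
Neighbouring characters ('y' / 'z') break symmetry, so it cannot extend further.
No longer palindromic substring exists; longest length = 7

7


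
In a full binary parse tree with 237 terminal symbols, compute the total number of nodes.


Leaf nodes (terminals): 237
Internal nodes = n - 1 = 237 - 1 = 236
Total = leaves + internal = 237 + 236 = 473

473


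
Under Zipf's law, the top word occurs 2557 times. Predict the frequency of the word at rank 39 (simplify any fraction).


Zipf's law: freq(rank) = f1 / rank
f1 = 2557, rank = 39
freq = 2557 / 39
GCD(2557, 39) = 1
Simplified: 2557/39

2557/39


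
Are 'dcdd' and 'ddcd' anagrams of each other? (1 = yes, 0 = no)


Sort characters of 'dcdd': 'cddd'
Sort characters of 'ddcd': 'cddd'
Sorted forms match -> they ARE anagrams
Result: 1

1


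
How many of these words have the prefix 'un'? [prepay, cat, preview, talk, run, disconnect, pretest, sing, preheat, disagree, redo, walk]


Checking each word for prefix 'un':
  'prepay' -> no (count: 0)
  'cat' -> no (count: 0)
  'preview' -> no (count: 0)
  'talk' -> no (count: 0)
  'run' -> no (count: 0)
  'disconnect' -> no (count: 0)
  'pretest' -> no (count: 0)
  'sing' -> no (count: 0)
  'preheat' -> no (count: 0)
  'disagree' -> no (count: 0)
  'redo' -> no (count: 0)
  'walk' -> no (count: 0)
Total with prefix 'un': 0

0


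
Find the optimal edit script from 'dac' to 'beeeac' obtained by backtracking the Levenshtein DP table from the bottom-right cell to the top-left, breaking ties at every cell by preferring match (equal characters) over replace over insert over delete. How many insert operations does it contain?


Edit distance = 4. Backtracking from cell (3, 6) with preference match > replace > insert > delete,
then listing the resulting alignment 'dac' -> 'beeeac' left to right:
  Step 1: insert 'b' [insertion #1]
  Step 2: insert 'e' [insertion #2]
  Step 3: insert 'e' [insertion #3]
  Step 4: replace d->e
  Step 5: keep 'a'
  Step 6: keep 'c'
Total insertions: 3

3


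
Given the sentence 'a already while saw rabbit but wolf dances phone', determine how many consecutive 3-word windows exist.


Word trigrams from [9] words:
  Trigram 1: (a already while)
  Trigram 2: (already while saw)
  Trigram 3: (while saw rabbit)
  Trigram 4: (saw rabbit but)
  Trigram 5: (rabbit but wolf)
  Trigram 6: (but wolf dances)
  Trigram 7: (wolf dances phone)
Total word trigrams: 9 - 2 = 7

7


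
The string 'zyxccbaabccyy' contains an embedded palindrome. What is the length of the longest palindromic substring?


Scanning 'zyxccbaabccyy' for palindromic substrings.
Substring at positions 3-10: 'ccbaabcc'.
Check: reverse('ccbaabcc') = 'ccbaabcc' -> palindrome confirmed.
Neighbouring characters ('x' / 'y') break symmetry, so it cannot extend further.
No longer palindromic substring exists; longest length = 8

8


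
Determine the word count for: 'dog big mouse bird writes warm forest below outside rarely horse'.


Counting words by splitting on spaces:
  Word 1: 'dog'
  Word 2: 'big'
  Word 3: 'mouse'
  Word 4: 'bird'
  Word 5: 'writes'
  Word 6: 'warm'
  Word 7: 'forest'
  Word 8: 'below'
  Word 9: 'outside'
  Word 10: 'rarely'
  Word 11: 'horse'
Total words: 11

11


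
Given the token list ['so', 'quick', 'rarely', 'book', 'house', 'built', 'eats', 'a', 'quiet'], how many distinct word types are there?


Listing all tokens and tracking unique types:
  Token 1: 'so' -> NEW (unique so far: 1)
  Token 2: 'quick' -> NEW (unique so far: 2)
  Token 3: 'rarely' -> NEW (unique so far: 3)
  Token 4: 'book' -> NEW (unique so far: 4)
  Token 5: 'house' -> NEW (unique so far: 5)
  Token 6: 'built' -> NEW (unique so far: 6)
  Token 7: 'eats' -> NEW (unique so far: 7)
  Token 8: 'a' -> NEW (unique so far: 8)
  Token 9: 'quiet' -> NEW (unique so far: 9)
Unique types: ('a', 'book', 'built', 'eats', 'house', 'quick', 'quiet', 'rarely', 'so')
Vocabulary size: 9

9


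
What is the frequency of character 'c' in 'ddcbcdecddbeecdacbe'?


Scanning 'ddcbcdecddbeecdacbe' for 'c':
  Position 2: 'c' -> MATCH (count: 1)
  Position 4: 'c' -> MATCH (count: 2)
  Position 7: 'c' -> MATCH (count: 3)
  Position 13: 'c' -> MATCH (count: 4)
  Position 16: 'c' -> MATCH (count: 5)
Total occurrences of 'c': 5

5


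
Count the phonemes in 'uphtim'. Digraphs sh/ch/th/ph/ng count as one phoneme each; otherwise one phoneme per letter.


Parsing 'uphtim' greedily, digraphs first:
  'u' -> vowel phoneme (phonemes so far: 1)
  'ph' -> digraph (1 consonant phoneme) (phonemes so far: 2)
  't' -> consonant phoneme (phonemes so far: 3)
  'i' -> vowel phoneme (phonemes so far: 4)
  'm' -> consonant phoneme (phonemes so far: 5)
Total phonemes: 5

5


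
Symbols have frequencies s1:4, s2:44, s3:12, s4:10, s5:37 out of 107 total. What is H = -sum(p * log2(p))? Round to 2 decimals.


Computing entropy H = -sum(p_i * log2(p_i)):
  s1: p = 4/107 = 0.0374, -p*log2(p) = 0.1773
  s2: p = 44/107 = 0.4112, -p*log2(p) = 0.5272
  s3: p = 12/107 = 0.1121, -p*log2(p) = 0.3540
  s4: p = 10/107 = 0.0935, -p*log2(p) = 0.3196
  s5: p = 37/107 = 0.3458, -p*log2(p) = 0.5298
H = sum of terms = 1.9079
Rounded to 2 decimals: 1.91

1.91


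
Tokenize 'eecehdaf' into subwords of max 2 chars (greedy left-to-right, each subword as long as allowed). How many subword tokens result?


'eecehdaf' has 8 characters.
Chunking with max size 2:
  Chunk 1: 'ee' (positions 0-1)
  Chunk 2: 'ce' (positions 2-3)
  Chunk 3: 'hd' (positions 4-5)
  Chunk 4: 'af' (positions 6-7)
Total chunks: ceil(8 / 2) = 4

4


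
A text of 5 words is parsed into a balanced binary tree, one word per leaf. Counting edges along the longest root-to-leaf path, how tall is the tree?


In a balanced binary tree with n leaves the deepest leaf is ceil(log2(n)) edges below the root.
log2(5) = 2.3219
ceil(2.3219) = 3
height (edges) = 3

3


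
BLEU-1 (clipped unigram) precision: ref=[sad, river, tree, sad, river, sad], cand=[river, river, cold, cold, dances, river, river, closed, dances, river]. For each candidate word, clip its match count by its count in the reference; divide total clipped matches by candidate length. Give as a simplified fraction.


Reference word counts: {'river': 2, 'sad': 3, 'tree': 1}
Checking each candidate word (with clipping):
  'river' -> in reference (ref count 2, used 1/2) -> match (matches: 1)
  'river' -> in reference (ref count 2, used 2/2) -> match (matches: 2)
  'cold' -> not in reference -> no match (matches: 2)
  'cold' -> not in reference -> no match (matches: 2)
  'dances' -> not in reference -> no match (matches: 2)
  'river' -> ref count 2 already used up (2/2) -> clipped, no match (matches: 2)
  'river' -> ref count 2 already used up (2/2) -> clipped, no match (matches: 2)
  'closed' -> not in reference -> no match (matches: 2)
  'dances' -> not in reference -> no match (matches: 2)
  'river' -> ref count 2 already used up (2/2) -> clipped, no match (matches: 2)
Clipped matches: 2, Candidate length: 10
Precision = 2/10 = 1/5

1/5


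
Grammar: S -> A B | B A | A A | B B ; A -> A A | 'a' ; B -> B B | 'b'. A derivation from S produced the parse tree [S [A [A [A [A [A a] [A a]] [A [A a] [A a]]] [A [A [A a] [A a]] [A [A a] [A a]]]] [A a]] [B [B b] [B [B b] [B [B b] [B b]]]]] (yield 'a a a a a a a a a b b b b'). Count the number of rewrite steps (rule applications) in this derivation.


Every bracketed nonterminal node [X ...] in the tree is produced by exactly one rule application.
Reading the tree off as a leftmost derivation:
  Step 1: S  =>  A B   (applied S -> A B)
  Step 2: A B  =>  A A B   (applied A -> A A)
  Step 3: A A B  =>  A A A B   (applied A -> A A)
  Step 4: A A A B  =>  A A A A B   (applied A -> A A)
  Step 5: A A A A B  =>  A A A A A B   (applied A -> A A)
  Step 6: A A A A A B  =>  a A A A A B   (applied A -> a)
  Step 7: a A A A A B  =>  a a A A A B   (applied A -> a)
  Step 8: a a A A A B  =>  a a A A A A B   (applied A -> A A)
  Step 9: a a A A A A B  =>  a a a A A A B   (applied A -> a)
  Step 10: a a a A A A B  =>  a a a a A A B   (applied A -> a)
  Step 11: a a a a A A B  =>  a a a a A A A B   (applied A -> A A)
  Step 12: a a a a A A A B  =>  a a a a A A A A B   (applied A -> A A)
  Step 13: a a a a A A A A B  =>  a a a a a A A A B   (applied A -> a)
  Step 14: a a a a a A A A B  =>  a a a a a a A A B   (applied A -> a)
  Step 15: a a a a a a A A B  =>  a a a a a a A A A B   (applied A -> A A)
  Step 16: a a a a a a A A A B  =>  a a a a a a a A A B   (applied A -> a)
  Step 17: a a a a a a a A A B  =>  a a a a a a a a A B   (applied A -> a)
  Step 18: a a a a a a a a A B  =>  a a a a a a a a a B   (applied A -> a)
  Step 19: a a a a a a a a a B  =>  a a a a a a a a a B B   (applied B -> B B)
  Step 20: a a a a a a a a a B B  =>  a a a a a a a a a b B   (applied B -> b)
  Step 21: a a a a a a a a a b B  =>  a a a a a a a a a b B B   (applied B -> B B)
  Step 22: a a a a a a a a a b B B  =>  a a a a a a a a a b b B   (applied B -> b)
  Step 23: a a a a a a a a a b b B  =>  a a a a a a a a a b b B B   (applied B -> B B)
  Step 24: a a a a a a a a a b b B B  =>  a a a a a a a a a b b b B   (applied B -> b)
  Step 25: a a a a a a a a a b b b B  =>  a a a a a a a a a b b b b   (applied B -> b)
Final yield: a a a a a a a a a b b b b
Total rewrite steps: 25

25


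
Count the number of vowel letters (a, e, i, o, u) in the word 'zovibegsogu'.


Scanning each character of 'zovibegsogu':
  Position 1: 'z' -> consonant (running count: 0)
  Position 2: 'o' -> vowel (running count: 1)
  Position 3: 'v' -> consonant (running count: 1)
  Position 4: 'i' -> vowel (running count: 2)
  Position 5: 'b' -> consonant (running count: 2)
  Position 6: 'e' -> vowel (running count: 3)
  Position 7: 'g' -> consonant (running count: 3)
  Position 8: 's' -> consonant (running count: 3)
  Position 9: 'o' -> vowel (running count: 4)
  Position 10: 'g' -> consonant (running count: 4)
  Position 11: 'u' -> vowel (running count: 5)
Total vowels: 5

5


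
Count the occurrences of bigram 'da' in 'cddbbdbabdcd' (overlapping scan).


Scanning 'cddbbdbabdcd' for bigram 'da':
  Position 0: 'cd' -> no
  Position 1: 'dd' -> no
  Position 2: 'db' -> no
  Position 3: 'bb' -> no
  Position 4: 'bd' -> no
  Position 5: 'db' -> no
  Position 6: 'ba' -> no
  Position 7: 'ab' -> no
  Position 8: 'bd' -> no
  Position 9: 'dc' -> no
  Position 10: 'cd' -> no
Total matches: 0

0


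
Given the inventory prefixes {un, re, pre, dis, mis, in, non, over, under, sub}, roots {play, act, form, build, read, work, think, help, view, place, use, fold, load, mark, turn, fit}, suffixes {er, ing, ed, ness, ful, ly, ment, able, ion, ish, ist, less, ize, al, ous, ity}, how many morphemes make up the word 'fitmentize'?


Segmenting 'fitmentize' against the inventory:
  'fit' -> root (morpheme 1)
  'ment' -> suffix (morpheme 2)
  'ize' -> suffix (morpheme 3)
Total morphemes: 3

3


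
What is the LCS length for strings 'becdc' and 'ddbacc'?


DP table for LCS of 'becdc' and 'ddbacc':
       d  d  b  a  c  c
    0  0  0  0  0  0  0
  b 0  0  0  1  1  1  1
  e 0  0  0  1  1  1  1
  c 0  0  0  1  1  2  2
  d 0  1  1  1  1  2  2
  c 0  1  1  1  1  2  3
LCS: 'bcc'
LCS length = 3

3


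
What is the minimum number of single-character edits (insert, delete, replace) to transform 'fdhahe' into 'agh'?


Building DP table for s1='fdhahe' (len 6) and s2='agh' (len 3):
       a  g  h
    0  1  2  3
  f 1  1  2  3
  d 2  2  2  3
  h 3  3  3  2
  a 4  3  4  3
  h 5  4  4  4
  e 6  5  5  5
Edit distance = dp[6][3] = 5

5


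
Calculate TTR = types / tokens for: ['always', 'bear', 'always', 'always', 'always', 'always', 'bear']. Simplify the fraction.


Tokens: 7
Unique types: ('always', 'bear') = 2
TTR = 2/7
Already in lowest terms.

2/7


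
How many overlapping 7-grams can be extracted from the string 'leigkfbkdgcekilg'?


String 'leigkfbkdgcekilg' has length L = 16.
Number of overlapping n-grams = L - n + 1
Substituting: 16 - 7 + 1 = 10

10


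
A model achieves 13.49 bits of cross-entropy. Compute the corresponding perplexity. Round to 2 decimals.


Perplexity formula: PP = 2^H
H = 13.49
PP = 2^13.49
Decompose: 2^13.49 = 2^13 * 2^0.49
2^13 = 8192, 2^0.49 ~ 1.4044449
PP ~ 8192 * 1.4044449 = 11505.2126208
Rounded to 2 decimals: 11505.21

11505.21


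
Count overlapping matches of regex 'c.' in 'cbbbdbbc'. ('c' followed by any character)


Pattern: c. means 'c' followed by any character.
Scanning 'cbbbdbbc' position-by-position:
  Pos 0: window 'cb' -> MATCH
  Pos 1: window 'bb' -> no
  Pos 2: window 'bb' -> no
  Pos 3: window 'bd' -> no
  Pos 4: window 'db' -> no
  Pos 5: window 'bb' -> no
  Pos 6: window 'bc' -> no
  Pos 7: window 'c' -> no
Total matches: 1

1


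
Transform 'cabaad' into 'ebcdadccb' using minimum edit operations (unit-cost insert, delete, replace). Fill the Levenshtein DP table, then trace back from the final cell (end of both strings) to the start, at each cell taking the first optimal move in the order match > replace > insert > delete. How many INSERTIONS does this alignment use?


Edit distance = 7. Backtracking from cell (6, 9) with preference match > replace > insert > delete,
then listing the resulting alignment 'cabaad' -> 'ebcdadccb' left to right:
  Step 1: insert 'e' [insertion #1]
  Step 2: insert 'b' [insertion #2]
  Step 3: keep 'c'
  Step 4: insert 'd' [insertion #3]
  Step 5: keep 'a'
  Step 6: replace b->d
  Step 7: replace a->c
  Step 8: replace a->c
  Step 9: replace d->b
Total insertions: 3

3


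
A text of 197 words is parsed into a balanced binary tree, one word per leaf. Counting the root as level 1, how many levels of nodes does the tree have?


In a balanced binary tree with n leaves the deepest leaf is ceil(log2(n)) edges below the root,
so counting node levels inclusive of root and leaves gives ceil(log2(n)) + 1 levels.
log2(197) = 7.6221
ceil(7.6221) = 8
levels = 8 + 1 = 9

9


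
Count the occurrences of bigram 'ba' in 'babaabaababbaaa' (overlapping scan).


Scanning 'babaabaababbaaa' for bigram 'ba':
  Position 0: 'ba' -> MATCH
  Position 1: 'ab' -> no
  Position 2: 'ba' -> MATCH
  Position 3: 'aa' -> no
  Position 4: 'ab' -> no
  Position 5: 'ba' -> MATCH
  Position 6: 'aa' -> no
  Position 7: 'ab' -> no
  Position 8: 'ba' -> MATCH
  Position 9: 'ab' -> no
  Position 10: 'bb' -> no
  Position 11: 'ba' -> MATCH
  Position 12: 'aa' -> no
  Position 13: 'aa' -> no
Total matches: 5

5


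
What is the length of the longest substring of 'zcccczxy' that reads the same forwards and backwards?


Scanning 'zcccczxy' for palindromic substrings.
Substring at positions 0-5: 'zccccz'.
Check: reverse('zccccz') = 'zccccz' -> palindrome confirmed.
Neighbouring characters ('-' / 'x') break symmetry, so it cannot extend further.
No longer palindromic substring exists; longest length = 6

6


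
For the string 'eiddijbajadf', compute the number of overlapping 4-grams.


String 'eiddijbajadf' has length L = 12.
Number of overlapping n-grams = L - n + 1
Substituting: 12 - 4 + 1 = 9

9


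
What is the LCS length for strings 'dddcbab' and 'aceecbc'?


DP table for LCS of 'dddcbab' and 'aceecbc':
       a  c  e  e  c  b  c
    0  0  0  0  0  0  0  0
  d 0  0  0  0  0  0  0  0
  d 0  0  0  0  0  0  0  0
  d 0  0  0  0  0  0  0  0
  c 0  0  1  1  1  1  1  1
  b 0  0  1  1  1  1  2  2
  a 0  1  1  1  1  1  2  2
  b 0  1  1  1  1  1  2  2
LCS: 'cb'
LCS length = 2

2


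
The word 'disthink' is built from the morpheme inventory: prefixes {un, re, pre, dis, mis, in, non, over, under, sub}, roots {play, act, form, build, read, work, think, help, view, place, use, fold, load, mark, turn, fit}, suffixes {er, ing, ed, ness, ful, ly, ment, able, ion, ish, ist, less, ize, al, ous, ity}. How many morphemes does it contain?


Segmenting 'disthink' against the inventory:
  'dis' -> prefix (morpheme 1)
  'think' -> root (morpheme 2)
Total morphemes: 2

2


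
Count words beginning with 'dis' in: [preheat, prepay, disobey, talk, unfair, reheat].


Checking each word for prefix 'dis':
  'preheat' -> no (count: 0)
  'prepay' -> no (count: 0)
  'disobey' -> YES, starts with 'dis' (count: 1)
  'talk' -> no (count: 1)
  'unfair' -> no (count: 1)
  'reheat' -> no (count: 1)
Total with prefix 'dis': 1

1


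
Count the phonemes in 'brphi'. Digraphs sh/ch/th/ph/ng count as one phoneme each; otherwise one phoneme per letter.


Parsing 'brphi' greedily, digraphs first:
  'b' -> consonant phoneme (phonemes so far: 1)
  'r' -> consonant phoneme (phonemes so far: 2)
  'ph' -> digraph (1 consonant phoneme) (phonemes so far: 3)
  'i' -> vowel phoneme (phonemes so far: 4)
Total phonemes: 4

4


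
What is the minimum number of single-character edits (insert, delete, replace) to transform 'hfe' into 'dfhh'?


Building DP table for s1='hfe' (len 3) and s2='dfhh' (len 4):
       d  f  h  h
    0  1  2  3  4
  h 1  1  2  2  3
  f 2  2  1  2  3
  e 3  3  2  2  3
Edit distance = dp[3][4] = 3

3


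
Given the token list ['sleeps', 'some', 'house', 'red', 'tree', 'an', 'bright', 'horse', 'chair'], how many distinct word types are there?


Listing all tokens and tracking unique types:
  Token 1: 'sleeps' -> NEW (unique so far: 1)
  Token 2: 'some' -> NEW (unique so far: 2)
  Token 3: 'house' -> NEW (unique so far: 3)
  Token 4: 'red' -> NEW (unique so far: 4)
  Token 5: 'tree' -> NEW (unique so far: 5)
  Token 6: 'an' -> NEW (unique so far: 6)
  Token 7: 'bright' -> NEW (unique so far: 7)
  Token 8: 'horse' -> NEW (unique so far: 8)
  Token 9: 'chair' -> NEW (unique so far: 9)
Unique types: ('an', 'bright', 'chair', 'horse', 'house', 'red', 'sleeps', 'some', 'tree')
Vocabulary size: 9

9


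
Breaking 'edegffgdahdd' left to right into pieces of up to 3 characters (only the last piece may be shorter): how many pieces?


'edegffgdahdd' has 12 characters.
Chunking with max size 3:
  Chunk 1: 'ede' (positions 0-2)
  Chunk 2: 'gff' (positions 3-5)
  Chunk 3: 'gda' (positions 6-8)
  Chunk 4: 'hdd' (positions 9-11)
Total chunks: ceil(12 / 3) = 4

4


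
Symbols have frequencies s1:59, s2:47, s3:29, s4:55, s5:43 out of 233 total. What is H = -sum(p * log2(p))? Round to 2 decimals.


Computing entropy H = -sum(p_i * log2(p_i)):
  s1: p = 59/233 = 0.2532, -p*log2(p) = 0.5018
  s2: p = 47/233 = 0.2017, -p*log2(p) = 0.4659
  s3: p = 29/233 = 0.1245, -p*log2(p) = 0.3742
  s4: p = 55/233 = 0.2361, -p*log2(p) = 0.4917
  s5: p = 43/233 = 0.1845, -p*log2(p) = 0.4499
H = sum of terms = 2.2835
Rounded to 2 decimals: 2.28

2.28


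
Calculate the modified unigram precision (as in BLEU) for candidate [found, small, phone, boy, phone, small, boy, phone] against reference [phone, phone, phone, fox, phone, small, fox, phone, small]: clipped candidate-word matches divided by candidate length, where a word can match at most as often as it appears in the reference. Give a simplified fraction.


Reference word counts: {'fox': 2, 'phone': 5, 'small': 2}
Checking each candidate word (with clipping):
  'found' -> not in reference -> no match (matches: 0)
  'small' -> in reference (ref count 2, used 1/2) -> match (matches: 1)
  'phone' -> in reference (ref count 5, used 1/5) -> match (matches: 2)
  'boy' -> not in reference -> no match (matches: 2)
  'phone' -> in reference (ref count 5, used 2/5) -> match (matches: 3)
  'small' -> in reference (ref count 2, used 2/2) -> match (matches: 4)
  'boy' -> not in reference -> no match (matches: 4)
  'phone' -> in reference (ref count 5, used 3/5) -> match (matches: 5)
Clipped matches: 5, Candidate length: 8
Precision = 5/8

5/8


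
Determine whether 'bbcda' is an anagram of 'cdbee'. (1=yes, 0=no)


Sort characters of 'bbcda': 'abbcd'
Sort characters of 'cdbee': 'bcdee'
Sorted forms differ -> they are NOT anagrams
Result: 0

0


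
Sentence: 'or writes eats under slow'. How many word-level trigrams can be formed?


Word trigrams from [5] words:
  Trigram 1: (or writes eats)
  Trigram 2: (writes eats under)
  Trigram 3: (eats under slow)
Total word trigrams: 5 - 2 = 3

3


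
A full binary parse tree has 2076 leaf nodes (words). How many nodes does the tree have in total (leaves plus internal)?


Leaf nodes (terminals): 2076
Internal nodes = n - 1 = 2076 - 1 = 2075
Total = leaves + internal = 2076 + 2075 = 4151

4151


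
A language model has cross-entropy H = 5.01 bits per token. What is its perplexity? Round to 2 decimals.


Perplexity formula: PP = 2^H
H = 5.01
PP = 2^5.01
Decompose: 2^5.01 = 2^5 * 2^0.01
2^5 = 32, 2^0.01 ~ 1.0069556
PP ~ 32 * 1.0069556 = 32.2225792
Rounded to 2 decimals: 32.22

32.22


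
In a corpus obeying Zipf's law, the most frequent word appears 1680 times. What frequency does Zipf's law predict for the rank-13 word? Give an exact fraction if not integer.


Zipf's law: freq(rank) = f1 / rank
f1 = 1680, rank = 13
freq = 1680 / 13
GCD(1680, 13) = 1
Simplified: 1680/13

1680/13


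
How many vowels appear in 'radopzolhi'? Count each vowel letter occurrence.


Scanning each character of 'radopzolhi':
  Position 1: 'r' -> consonant (running count: 0)
  Position 2: 'a' -> vowel (running count: 1)
  Position 3: 'd' -> consonant (running count: 1)
  Position 4: 'o' -> vowel (running count: 2)
  Position 5: 'p' -> consonant (running count: 2)
  Position 6: 'z' -> consonant (running count: 2)
  Position 7: 'o' -> vowel (running count: 3)
  Position 8: 'l' -> consonant (running count: 3)
  Position 9: 'h' -> consonant (running count: 3)
  Position 10: 'i' -> vowel (running count: 4)
Total vowels: 4

4


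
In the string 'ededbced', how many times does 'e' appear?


Scanning 'ededbced' for 'e':
  Position 0: 'e' -> MATCH (count: 1)
  Position 2: 'e' -> MATCH (count: 2)
  Position 6: 'e' -> MATCH (count: 3)
Total occurrences of 'e': 3

3


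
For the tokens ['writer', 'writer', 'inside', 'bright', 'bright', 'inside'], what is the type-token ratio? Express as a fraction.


Tokens: 6
Unique types: ('bright', 'inside', 'writer') = 3
TTR = 3/6
Simplify: divide both by 3 -> 1/2
TTR = 1/2

1/2


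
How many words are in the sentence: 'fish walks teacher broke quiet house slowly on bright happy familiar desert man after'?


Counting words by splitting on spaces:
  Word 1: 'fish'
  Word 2: 'walks'
  Word 3: 'teacher'
  Word 4: 'broke'
  Word 5: 'quiet'
  Word 6: 'house'
  Word 7: 'slowly'
  Word 8: 'on'
  Word 9: 'bright'
  Word 10: 'happy'
  Word 11: 'familiar'
  Word 12: 'desert'
  Word 13: 'man'
  Word 14: 'after'
Total words: 14

14


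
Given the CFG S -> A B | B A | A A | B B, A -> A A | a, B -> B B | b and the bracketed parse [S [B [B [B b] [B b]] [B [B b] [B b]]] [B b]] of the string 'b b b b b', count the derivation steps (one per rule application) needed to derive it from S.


Every bracketed nonterminal node [X ...] in the tree is produced by exactly one rule application.
Reading the tree off as a leftmost derivation:
  Step 1: S  =>  B B   (applied S -> B B)
  Step 2: B B  =>  B B B   (applied B -> B B)
  Step 3: B B B  =>  B B B B   (applied B -> B B)
  Step 4: B B B B  =>  b B B B   (applied B -> b)
  Step 5: b B B B  =>  b b B B   (applied B -> b)
  Step 6: b b B B  =>  b b B B B   (applied B -> B B)
  Step 7: b b B B B  =>  b b b B B   (applied B -> b)
  Step 8: b b b B B  =>  b b b b B   (applied B -> b)
  Step 9: b b b b B  =>  b b b b b   (applied B -> b)
Final yield: b b b b b
Total rewrite steps: 9

9


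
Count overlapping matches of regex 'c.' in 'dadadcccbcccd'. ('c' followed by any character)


Pattern: c. means 'c' followed by any character.
Scanning 'dadadcccbcccd' position-by-position:
  Pos 0: window 'da' -> no
  Pos 1: window 'ad' -> no
  Pos 2: window 'da' -> no
  Pos 3: window 'ad' -> no
  Pos 4: window 'dc' -> no
  Pos 5: window 'cc' -> MATCH
  Pos 6: window 'cc' -> MATCH
  Pos 7: window 'cb' -> MATCH
  Pos 8: window 'bc' -> no
  Pos 9: window 'cc' -> MATCH
  Pos 10: window 'cc' -> MATCH
  Pos 11: window 'cd' -> MATCH
  Pos 12: window 'd' -> no
Total matches: 6

6


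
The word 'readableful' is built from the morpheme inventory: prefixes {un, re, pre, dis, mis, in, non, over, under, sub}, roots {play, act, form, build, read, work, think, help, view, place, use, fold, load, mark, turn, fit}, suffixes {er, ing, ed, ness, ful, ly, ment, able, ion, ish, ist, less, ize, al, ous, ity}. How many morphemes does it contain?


Segmenting 'readableful' against the inventory:
  'read' -> root (morpheme 1)
  'able' -> suffix (morpheme 2)
  'ful' -> suffix (morpheme 3)
Total morphemes: 3

3


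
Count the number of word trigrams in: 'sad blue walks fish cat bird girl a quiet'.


Word trigrams from [9] words:
  Trigram 1: (sad blue walks)
  Trigram 2: (blue walks fish)
  Trigram 3: (walks fish cat)
  Trigram 4: (fish cat bird)
  Trigram 5: (cat bird girl)
  Trigram 6: (bird girl a)
  Trigram 7: (girl a quiet)
Total word trigrams: 9 - 2 = 7

7


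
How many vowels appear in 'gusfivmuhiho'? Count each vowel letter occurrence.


Scanning each character of 'gusfivmuhiho':
  Position 1: 'g' -> consonant (running count: 0)
  Position 2: 'u' -> vowel (running count: 1)
  Position 3: 's' -> consonant (running count: 1)
  Position 4: 'f' -> consonant (running count: 1)
  Position 5: 'i' -> vowel (running count: 2)
  Position 6: 'v' -> consonant (running count: 2)
  Position 7: 'm' -> consonant (running count: 2)
  Position 8: 'u' -> vowel (running count: 3)
  Position 9: 'h' -> consonant (running count: 3)
  Position 10: 'i' -> vowel (running count: 4)
  Position 11: 'h' -> consonant (running count: 4)
  Position 12: 'o' -> vowel (running count: 5)
Total vowels: 5

5


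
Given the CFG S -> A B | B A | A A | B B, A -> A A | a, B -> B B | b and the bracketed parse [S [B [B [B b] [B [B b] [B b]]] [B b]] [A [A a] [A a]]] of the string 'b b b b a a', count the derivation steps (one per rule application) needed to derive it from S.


Every bracketed nonterminal node [X ...] in the tree is produced by exactly one rule application.
Reading the tree off as a leftmost derivation:
  Step 1: S  =>  B A   (applied S -> B A)
  Step 2: B A  =>  B B A   (applied B -> B B)
  Step 3: B B A  =>  B B B A   (applied B -> B B)
  Step 4: B B B A  =>  b B B A   (applied B -> b)
  Step 5: b B B A  =>  b B B B A   (applied B -> B B)
  Step 6: b B B B A  =>  b b B B A   (applied B -> b)
  Step 7: b b B B A  =>  b b b B A   (applied B -> b)
  Step 8: b b b B A  =>  b b b b A   (applied B -> b)
  Step 9: b b b b A  =>  b b b b A A   (applied A -> A A)
  Step 10: b b b b A A  =>  b b b b a A   (applied A -> a)
  Step 11: b b b b a A  =>  b b b b a a   (applied A -> a)
Final yield: b b b b a a
Total rewrite steps: 11

11
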